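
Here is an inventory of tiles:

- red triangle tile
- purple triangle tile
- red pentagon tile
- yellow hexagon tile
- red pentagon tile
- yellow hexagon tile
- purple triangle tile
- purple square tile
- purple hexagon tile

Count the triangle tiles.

3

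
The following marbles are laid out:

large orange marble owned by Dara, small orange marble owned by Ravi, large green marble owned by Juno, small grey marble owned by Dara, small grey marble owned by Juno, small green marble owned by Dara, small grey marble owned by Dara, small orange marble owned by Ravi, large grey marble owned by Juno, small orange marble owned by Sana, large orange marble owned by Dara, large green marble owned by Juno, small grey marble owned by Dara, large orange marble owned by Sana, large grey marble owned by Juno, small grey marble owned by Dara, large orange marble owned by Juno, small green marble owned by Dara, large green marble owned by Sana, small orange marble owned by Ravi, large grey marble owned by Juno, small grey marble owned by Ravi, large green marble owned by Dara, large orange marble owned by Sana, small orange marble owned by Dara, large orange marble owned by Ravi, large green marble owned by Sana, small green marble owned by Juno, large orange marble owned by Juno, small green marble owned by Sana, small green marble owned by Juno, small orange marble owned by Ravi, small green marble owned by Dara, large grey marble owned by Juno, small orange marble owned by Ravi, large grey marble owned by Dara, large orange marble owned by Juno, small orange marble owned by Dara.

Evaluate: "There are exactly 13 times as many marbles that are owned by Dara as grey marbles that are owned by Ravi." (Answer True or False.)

Count of marbles owned by Dara: 13.
Count of grey marbles owned by Ravi: 1.
The claim requires 13 = 13 × 1 = 13, which holds.

True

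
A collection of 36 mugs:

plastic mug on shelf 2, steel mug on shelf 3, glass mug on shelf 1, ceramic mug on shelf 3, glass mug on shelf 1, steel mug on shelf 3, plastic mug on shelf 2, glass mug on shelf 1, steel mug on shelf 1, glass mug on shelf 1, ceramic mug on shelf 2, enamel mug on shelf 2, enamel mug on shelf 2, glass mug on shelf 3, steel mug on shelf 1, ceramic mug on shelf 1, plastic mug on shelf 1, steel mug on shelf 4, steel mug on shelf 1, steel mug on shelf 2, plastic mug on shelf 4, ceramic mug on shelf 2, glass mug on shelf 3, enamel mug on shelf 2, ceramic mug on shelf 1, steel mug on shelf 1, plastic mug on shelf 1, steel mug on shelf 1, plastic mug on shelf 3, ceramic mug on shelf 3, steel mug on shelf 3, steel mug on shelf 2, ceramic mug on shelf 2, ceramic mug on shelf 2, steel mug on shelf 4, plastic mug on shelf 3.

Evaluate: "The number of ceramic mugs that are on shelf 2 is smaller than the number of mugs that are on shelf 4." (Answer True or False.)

There are 4 ceramic mugs on shelf 2.
There are 3 mugs on shelf 4.
The claim requires 4 < 3, which does not hold.

False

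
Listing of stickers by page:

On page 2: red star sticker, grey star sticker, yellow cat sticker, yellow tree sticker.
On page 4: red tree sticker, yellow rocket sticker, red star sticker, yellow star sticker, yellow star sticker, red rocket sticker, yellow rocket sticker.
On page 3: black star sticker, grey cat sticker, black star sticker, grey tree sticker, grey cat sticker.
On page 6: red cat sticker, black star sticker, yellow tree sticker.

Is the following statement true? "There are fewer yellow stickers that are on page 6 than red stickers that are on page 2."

False

yellow stickers on page 6: 1.
red stickers on page 2: 1.
The claim requires 1 < 1, which does not hold.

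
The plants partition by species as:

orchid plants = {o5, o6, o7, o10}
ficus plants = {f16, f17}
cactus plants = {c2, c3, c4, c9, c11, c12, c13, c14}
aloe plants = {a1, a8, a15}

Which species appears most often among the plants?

cactus

Counts by species: cactus 8, orchid 4, aloe 3, ficus 2.
The maximum is 8, held uniquely by cactus.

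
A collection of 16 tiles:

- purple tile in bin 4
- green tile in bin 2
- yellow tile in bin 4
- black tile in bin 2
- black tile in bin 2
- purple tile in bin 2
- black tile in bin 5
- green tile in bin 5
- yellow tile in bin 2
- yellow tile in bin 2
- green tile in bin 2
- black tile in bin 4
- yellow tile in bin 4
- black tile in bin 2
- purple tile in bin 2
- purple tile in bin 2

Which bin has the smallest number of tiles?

bin 5

Counts by bin: bin 2→10, bin 4→4, bin 5→2.
The minimum is 2, held uniquely by bin 5.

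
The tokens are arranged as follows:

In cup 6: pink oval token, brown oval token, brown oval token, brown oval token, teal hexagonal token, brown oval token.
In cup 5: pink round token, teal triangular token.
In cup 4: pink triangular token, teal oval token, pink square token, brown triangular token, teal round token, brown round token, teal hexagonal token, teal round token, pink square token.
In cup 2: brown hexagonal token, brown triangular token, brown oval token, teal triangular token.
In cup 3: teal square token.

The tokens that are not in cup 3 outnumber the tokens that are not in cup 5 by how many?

tokens that are not in cup 3: 21.
tokens that are not in cup 5: 20.
21 − 20 = 1.

1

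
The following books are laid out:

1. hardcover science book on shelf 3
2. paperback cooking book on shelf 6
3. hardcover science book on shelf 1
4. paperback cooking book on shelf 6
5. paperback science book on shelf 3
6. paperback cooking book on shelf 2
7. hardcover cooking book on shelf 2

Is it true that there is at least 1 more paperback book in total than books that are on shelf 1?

True

paperback books: 4.
books on shelf 1: 1.
The claim requires 4 − 1 = 3 ≥ 1, which holds.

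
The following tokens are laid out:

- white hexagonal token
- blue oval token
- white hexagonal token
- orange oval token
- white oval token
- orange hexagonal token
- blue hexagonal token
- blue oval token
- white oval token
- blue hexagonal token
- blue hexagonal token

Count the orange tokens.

2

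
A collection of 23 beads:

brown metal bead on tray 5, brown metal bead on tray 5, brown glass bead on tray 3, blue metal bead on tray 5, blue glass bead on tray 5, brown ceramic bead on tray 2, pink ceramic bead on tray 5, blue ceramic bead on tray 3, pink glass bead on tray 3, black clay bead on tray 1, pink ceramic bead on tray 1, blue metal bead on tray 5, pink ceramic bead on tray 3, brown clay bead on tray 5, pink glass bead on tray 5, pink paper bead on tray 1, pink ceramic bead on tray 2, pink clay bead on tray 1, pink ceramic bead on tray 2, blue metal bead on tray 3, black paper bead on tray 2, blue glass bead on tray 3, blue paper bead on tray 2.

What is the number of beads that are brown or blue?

12

blue: 7; brown: 5; together 7 + 5 = 12.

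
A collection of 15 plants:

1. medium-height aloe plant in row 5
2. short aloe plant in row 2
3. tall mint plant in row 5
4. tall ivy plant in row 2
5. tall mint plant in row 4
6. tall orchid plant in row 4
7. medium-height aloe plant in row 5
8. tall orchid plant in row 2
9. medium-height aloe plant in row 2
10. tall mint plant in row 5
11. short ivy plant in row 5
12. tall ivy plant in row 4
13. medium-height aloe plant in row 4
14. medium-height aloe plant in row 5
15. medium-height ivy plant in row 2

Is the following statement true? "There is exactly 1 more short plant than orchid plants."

False

|short plants| = 2.
|orchid plants| = 2.
The claim requires 2 − 2 (= 0) to equal 1, which does not hold.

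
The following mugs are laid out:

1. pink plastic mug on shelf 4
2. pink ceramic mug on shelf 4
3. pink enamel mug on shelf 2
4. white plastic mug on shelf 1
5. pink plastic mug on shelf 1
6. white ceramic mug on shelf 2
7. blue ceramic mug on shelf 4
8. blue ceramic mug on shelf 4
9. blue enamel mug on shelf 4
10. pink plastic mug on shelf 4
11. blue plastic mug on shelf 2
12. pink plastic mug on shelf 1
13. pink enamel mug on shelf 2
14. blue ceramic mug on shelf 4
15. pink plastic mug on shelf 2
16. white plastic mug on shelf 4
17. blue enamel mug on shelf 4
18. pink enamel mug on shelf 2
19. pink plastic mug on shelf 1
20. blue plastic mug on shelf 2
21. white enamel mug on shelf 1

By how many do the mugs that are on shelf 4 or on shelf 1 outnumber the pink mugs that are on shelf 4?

11

mugs on shelf 4 or on shelf 1: 14.
pink mugs on shelf 4: 3.
14 − 3 = 11.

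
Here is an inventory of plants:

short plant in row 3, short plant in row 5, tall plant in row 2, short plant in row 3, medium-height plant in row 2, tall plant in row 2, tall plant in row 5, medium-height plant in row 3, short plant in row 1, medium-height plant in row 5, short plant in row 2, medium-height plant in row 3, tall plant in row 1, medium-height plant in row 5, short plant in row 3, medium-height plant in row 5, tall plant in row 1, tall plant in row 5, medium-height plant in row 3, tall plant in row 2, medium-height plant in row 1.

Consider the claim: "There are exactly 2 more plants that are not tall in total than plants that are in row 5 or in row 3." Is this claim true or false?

True

|plants that are not tall| = 14.
|plants in row 5 or in row 3| = 12.
The claim requires 14 − 12 (= 2) to equal 2, which holds.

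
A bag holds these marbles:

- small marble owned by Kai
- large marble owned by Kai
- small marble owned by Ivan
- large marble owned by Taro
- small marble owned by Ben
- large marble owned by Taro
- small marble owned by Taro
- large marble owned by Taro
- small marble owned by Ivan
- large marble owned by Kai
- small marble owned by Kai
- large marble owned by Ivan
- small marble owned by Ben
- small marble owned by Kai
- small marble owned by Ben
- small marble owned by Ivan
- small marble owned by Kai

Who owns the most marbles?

Counts by owner: Kai→6, Taro→4, Ivan→4, Ben→3.
The maximum is 6, held uniquely by Kai.

Kai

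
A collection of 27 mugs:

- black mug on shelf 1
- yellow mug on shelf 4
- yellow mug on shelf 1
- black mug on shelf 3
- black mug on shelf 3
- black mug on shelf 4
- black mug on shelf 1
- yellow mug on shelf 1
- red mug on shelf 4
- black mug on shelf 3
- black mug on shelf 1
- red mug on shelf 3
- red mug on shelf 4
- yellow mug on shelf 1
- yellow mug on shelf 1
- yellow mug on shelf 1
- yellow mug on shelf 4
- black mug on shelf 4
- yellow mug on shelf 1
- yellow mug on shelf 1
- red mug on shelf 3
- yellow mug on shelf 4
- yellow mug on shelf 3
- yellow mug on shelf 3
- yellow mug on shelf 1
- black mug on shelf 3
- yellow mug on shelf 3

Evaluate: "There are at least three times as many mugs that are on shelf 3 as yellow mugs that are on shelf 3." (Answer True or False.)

True

There are 9 mugs on shelf 3.
There are 3 yellow mugs on shelf 3.
The claim requires 9 ≥ 3 × 3 = 9, which holds.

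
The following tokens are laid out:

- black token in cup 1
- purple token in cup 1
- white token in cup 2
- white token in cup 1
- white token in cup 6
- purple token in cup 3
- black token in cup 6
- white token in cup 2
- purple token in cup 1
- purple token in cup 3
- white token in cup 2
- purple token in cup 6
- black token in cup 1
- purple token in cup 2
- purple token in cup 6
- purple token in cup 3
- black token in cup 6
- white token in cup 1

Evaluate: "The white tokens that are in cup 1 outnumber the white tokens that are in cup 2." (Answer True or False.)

|white tokens in cup 1| = 2.
|white tokens in cup 2| = 3.
The claim requires 2 > 3, which does not hold.

False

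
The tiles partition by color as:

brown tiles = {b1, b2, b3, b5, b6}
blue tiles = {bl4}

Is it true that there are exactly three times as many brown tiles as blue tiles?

brown tiles: 5.
blue tiles: 1.
The claim requires 5 = 3 × 1 = 3, which does not hold.

False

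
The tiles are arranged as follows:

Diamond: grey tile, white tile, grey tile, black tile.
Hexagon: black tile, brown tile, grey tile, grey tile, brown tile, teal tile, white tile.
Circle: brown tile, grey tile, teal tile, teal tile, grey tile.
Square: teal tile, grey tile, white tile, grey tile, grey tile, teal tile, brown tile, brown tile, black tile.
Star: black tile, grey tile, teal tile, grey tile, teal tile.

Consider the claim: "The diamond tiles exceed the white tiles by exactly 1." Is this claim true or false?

True

|diamond tiles| = 4.
|white tiles| = 3.
The claim requires 4 − 3 (= 1) to equal 1, which holds.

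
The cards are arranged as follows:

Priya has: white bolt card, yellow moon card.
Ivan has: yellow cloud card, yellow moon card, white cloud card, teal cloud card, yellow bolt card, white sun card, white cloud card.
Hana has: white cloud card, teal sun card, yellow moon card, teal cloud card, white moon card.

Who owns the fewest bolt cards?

Counts by player (restricted to bolt cards): Priya→1, Ivan→1, Hana→0.
The minimum is 0, held uniquely by Hana.

Hana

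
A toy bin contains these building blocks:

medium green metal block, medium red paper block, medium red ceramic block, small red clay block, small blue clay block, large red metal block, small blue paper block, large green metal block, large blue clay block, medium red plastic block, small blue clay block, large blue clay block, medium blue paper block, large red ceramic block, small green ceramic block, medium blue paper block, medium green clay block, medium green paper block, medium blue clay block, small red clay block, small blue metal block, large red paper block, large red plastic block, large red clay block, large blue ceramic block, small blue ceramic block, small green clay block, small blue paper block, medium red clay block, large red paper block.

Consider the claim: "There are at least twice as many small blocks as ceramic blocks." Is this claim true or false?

|small blocks| = 10.
|ceramic blocks| = 5.
The claim requires 10 ≥ 2 × 5 = 10, which holds.

True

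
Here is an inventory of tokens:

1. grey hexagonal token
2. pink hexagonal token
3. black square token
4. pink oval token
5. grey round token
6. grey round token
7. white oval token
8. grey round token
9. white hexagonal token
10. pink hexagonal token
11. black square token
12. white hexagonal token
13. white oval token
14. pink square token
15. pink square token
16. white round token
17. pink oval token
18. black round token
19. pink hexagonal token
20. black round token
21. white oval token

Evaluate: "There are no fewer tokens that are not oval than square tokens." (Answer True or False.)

True

There are 16 tokens that are not oval.
There are 4 square tokens.
The claim requires 16 ≥ 4, which holds.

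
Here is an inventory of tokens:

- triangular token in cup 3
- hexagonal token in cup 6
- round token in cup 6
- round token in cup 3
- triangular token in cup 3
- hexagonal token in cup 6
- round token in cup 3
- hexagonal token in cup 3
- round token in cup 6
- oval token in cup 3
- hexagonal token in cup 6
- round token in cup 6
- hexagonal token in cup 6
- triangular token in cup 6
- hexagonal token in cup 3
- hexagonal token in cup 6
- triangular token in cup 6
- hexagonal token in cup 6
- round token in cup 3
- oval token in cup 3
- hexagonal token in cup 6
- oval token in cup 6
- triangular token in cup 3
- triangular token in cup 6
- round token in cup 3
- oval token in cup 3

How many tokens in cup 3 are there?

12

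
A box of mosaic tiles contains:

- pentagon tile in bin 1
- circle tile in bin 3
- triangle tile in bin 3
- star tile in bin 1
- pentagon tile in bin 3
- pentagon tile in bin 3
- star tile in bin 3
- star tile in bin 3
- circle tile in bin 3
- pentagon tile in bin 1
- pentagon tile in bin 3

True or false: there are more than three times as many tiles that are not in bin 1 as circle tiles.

tiles that are not in bin 1: 8.
circle tiles: 2.
The claim requires 8 > 3 × 2 = 6, which holds.

True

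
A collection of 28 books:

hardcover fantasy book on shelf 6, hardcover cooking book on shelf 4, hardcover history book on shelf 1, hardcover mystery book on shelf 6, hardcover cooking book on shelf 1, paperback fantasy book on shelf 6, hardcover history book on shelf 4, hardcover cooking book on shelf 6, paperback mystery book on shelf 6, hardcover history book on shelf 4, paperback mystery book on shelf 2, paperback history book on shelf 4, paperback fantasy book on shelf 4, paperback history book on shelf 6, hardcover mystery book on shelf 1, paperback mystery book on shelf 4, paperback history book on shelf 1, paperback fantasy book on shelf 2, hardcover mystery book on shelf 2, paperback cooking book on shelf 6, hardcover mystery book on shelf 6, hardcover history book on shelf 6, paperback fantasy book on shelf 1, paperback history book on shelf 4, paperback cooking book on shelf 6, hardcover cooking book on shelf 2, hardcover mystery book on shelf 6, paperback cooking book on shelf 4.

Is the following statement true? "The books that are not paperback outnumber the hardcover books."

False

books that are not paperback: 14.
hardcover books: 14.
The claim requires 14 > 14, which does not hold.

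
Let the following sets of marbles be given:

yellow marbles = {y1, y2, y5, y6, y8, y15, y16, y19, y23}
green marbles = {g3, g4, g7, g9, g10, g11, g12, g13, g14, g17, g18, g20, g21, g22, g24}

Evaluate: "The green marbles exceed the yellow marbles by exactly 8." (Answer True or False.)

False

|green marbles| = 15.
|yellow marbles| = 9.
The claim requires 15 − 9 (= 6) to equal 8, which does not hold.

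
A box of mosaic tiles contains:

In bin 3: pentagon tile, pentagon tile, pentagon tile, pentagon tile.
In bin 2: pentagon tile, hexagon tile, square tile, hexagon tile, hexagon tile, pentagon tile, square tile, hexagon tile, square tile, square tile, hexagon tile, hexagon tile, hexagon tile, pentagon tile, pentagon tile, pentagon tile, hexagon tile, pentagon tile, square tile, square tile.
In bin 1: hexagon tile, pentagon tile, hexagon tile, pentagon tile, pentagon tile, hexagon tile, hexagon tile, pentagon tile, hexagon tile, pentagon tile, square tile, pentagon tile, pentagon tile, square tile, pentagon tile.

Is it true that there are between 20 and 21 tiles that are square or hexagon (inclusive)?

|tiles that are square or hexagon| = 21.
The claim requires 20 ≤ 21 ≤ 21, which holds.

True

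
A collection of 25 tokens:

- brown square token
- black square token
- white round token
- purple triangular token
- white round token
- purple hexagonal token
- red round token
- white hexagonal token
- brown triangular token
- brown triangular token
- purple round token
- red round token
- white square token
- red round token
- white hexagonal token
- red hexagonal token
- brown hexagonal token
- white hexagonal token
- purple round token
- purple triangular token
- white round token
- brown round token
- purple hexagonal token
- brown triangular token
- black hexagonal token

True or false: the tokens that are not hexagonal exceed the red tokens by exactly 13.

True

|tokens that are not hexagonal| = 17.
|red tokens| = 4.
The claim requires 17 − 4 (= 13) to equal 13, which holds.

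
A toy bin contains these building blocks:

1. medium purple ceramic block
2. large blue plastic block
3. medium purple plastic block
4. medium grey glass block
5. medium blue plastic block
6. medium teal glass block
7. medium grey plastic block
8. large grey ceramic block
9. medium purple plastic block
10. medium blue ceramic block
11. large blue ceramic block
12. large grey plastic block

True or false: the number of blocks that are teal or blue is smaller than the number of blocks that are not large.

|blocks that are teal or blue| = 5.
|blocks that are not large| = 8.
The claim requires 5 < 8, which holds.

True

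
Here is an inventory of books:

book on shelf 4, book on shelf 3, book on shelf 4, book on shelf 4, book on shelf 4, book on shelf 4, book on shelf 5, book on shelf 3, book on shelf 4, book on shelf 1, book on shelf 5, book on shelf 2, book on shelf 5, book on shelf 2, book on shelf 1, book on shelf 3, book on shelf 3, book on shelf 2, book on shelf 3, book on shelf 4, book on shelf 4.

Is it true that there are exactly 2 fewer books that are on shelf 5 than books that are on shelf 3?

books on shelf 5: 3.
books on shelf 3: 5.
The claim requires 5 − 3 (= 2) to equal 2, which holds.

True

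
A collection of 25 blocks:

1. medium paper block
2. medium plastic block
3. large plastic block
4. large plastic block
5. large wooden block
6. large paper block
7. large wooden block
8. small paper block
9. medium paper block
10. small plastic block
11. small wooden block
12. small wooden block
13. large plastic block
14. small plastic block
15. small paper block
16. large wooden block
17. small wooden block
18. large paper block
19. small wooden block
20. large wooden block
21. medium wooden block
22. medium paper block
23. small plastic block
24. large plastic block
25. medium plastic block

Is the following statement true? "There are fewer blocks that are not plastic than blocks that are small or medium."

False

blocks that are not plastic: 16.
blocks that are small or medium: 15.
The claim requires 16 < 15, which does not hold.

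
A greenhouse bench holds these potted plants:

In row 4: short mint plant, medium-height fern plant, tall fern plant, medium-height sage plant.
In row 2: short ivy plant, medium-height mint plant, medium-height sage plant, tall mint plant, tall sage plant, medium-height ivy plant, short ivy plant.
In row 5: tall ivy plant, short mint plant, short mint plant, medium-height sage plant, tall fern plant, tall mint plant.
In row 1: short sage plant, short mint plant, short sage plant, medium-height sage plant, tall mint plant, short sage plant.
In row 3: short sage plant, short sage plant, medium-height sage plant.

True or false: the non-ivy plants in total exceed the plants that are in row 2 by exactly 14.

|non-ivy plants| = 22.
|plants in row 2| = 7.
The claim requires 22 − 7 (= 15) to equal 14, which does not hold.

False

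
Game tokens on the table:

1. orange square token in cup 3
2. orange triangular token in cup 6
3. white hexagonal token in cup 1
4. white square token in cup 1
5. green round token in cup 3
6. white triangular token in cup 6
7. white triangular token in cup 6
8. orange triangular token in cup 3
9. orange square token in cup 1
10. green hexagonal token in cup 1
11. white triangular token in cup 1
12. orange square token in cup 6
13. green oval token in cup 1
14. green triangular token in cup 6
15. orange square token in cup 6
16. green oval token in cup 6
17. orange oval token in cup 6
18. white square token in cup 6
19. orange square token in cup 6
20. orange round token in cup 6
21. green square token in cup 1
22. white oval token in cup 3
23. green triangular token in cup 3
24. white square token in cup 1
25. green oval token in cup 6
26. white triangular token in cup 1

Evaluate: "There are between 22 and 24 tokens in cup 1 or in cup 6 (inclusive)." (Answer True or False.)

|tokens in cup 1 or in cup 6| = 21.
The claim requires 22 ≤ 21 ≤ 24, which does not hold.

False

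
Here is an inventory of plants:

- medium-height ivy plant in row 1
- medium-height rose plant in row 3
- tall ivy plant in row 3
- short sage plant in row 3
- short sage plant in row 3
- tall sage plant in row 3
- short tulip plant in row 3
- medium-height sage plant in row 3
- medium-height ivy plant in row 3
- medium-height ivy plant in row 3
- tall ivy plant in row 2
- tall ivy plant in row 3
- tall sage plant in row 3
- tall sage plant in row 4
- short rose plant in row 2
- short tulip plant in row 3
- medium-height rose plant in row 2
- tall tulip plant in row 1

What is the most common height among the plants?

tall

Counts by height: tall 7, medium-height 6, short 5.
The maximum is 7, held uniquely by tall.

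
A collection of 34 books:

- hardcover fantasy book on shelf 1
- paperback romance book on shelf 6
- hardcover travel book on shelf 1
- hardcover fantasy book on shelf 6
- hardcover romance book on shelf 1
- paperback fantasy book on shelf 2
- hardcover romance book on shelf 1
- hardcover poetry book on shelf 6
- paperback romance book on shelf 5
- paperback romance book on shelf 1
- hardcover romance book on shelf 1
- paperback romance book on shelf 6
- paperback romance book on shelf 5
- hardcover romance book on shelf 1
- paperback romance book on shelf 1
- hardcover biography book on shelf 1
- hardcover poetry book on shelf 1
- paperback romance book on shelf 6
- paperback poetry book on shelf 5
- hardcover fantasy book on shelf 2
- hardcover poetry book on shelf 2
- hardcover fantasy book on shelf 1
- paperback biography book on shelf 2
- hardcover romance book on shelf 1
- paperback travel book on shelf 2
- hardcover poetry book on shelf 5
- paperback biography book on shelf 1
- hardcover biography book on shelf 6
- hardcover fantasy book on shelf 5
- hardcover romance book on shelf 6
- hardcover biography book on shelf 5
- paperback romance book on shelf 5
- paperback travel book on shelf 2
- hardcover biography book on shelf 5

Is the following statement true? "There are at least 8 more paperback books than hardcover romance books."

|paperback books| = 14.
|hardcover romance books| = 6.
The claim requires 14 − 6 = 8 ≥ 8, which holds.

True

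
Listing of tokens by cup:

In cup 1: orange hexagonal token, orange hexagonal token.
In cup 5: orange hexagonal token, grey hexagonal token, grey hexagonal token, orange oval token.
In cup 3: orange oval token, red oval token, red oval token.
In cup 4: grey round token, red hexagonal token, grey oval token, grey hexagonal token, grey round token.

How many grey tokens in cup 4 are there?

4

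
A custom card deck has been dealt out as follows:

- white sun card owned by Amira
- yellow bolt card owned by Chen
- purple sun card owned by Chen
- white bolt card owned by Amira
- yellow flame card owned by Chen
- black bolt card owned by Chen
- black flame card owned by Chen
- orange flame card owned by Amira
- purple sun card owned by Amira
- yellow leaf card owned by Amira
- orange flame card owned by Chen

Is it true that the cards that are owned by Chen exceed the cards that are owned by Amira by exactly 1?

Count of cards owned by Chen: 6.
Count of cards owned by Amira: 5.
The claim requires 6 − 5 (= 1) to equal 1, which holds.

True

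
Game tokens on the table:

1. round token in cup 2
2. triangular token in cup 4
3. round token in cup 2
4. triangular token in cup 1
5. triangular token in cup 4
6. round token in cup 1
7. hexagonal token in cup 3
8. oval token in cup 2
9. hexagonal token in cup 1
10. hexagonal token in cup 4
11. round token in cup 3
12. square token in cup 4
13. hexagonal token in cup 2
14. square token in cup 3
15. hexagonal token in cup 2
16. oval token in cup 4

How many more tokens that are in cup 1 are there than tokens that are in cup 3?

tokens in cup 1: 3.
tokens in cup 3: 3.
3 − 3 = 0.

0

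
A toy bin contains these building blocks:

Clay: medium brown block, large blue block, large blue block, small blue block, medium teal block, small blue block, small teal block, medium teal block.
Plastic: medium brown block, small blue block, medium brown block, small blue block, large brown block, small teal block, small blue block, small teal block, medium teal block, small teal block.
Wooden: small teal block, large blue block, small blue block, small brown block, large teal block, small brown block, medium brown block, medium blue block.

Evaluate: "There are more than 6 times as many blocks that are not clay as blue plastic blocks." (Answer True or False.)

False

blocks that are not clay: 18.
blue plastic blocks: 3.
The claim requires 18 > 6 × 3 = 18, which does not hold.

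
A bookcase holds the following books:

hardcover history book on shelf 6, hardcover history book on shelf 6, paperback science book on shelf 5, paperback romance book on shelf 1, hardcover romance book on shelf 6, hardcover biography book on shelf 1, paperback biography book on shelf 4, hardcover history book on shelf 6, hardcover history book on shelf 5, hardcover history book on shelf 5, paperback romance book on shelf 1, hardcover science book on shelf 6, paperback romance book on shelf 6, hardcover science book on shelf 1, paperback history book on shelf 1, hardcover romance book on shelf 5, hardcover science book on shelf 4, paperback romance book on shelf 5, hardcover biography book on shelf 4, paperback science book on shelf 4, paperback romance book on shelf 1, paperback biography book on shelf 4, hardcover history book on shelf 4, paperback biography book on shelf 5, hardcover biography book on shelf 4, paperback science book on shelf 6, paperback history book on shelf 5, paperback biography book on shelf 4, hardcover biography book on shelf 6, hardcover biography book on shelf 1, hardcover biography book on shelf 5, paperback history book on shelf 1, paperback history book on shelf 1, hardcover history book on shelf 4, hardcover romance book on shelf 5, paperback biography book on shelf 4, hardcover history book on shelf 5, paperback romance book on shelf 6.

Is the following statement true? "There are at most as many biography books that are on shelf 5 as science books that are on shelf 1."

|biography books on shelf 5| = 2.
|science books on shelf 1| = 1.
The claim requires 2 ≤ 1, which does not hold.

False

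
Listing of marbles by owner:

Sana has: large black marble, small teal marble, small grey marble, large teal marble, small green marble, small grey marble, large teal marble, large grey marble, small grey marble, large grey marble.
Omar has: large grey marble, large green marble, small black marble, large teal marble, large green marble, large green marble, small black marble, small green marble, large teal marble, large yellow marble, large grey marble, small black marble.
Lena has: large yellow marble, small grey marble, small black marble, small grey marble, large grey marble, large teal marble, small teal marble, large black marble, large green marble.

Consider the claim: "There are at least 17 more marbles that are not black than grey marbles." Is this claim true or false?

There are 25 marbles that are not black.
There are 10 grey marbles.
The claim requires 25 − 10 = 15 ≥ 17, which does not hold.

False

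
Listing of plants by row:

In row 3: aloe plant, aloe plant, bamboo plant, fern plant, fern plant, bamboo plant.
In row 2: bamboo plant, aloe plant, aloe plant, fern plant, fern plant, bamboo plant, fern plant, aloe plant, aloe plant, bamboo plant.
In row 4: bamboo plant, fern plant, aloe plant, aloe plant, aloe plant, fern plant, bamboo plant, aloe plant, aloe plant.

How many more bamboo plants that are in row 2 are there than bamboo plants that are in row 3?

1

bamboo plants in row 2: 3.
bamboo plants in row 3: 2.
3 − 2 = 1.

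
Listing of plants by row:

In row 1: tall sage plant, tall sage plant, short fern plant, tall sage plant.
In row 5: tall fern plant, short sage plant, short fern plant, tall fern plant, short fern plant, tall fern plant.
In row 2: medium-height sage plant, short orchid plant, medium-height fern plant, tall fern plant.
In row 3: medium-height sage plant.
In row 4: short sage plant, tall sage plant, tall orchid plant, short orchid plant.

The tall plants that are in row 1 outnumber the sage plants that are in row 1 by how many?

0

tall plants in row 1: 3.
sage plants in row 1: 3.
3 − 3 = 0.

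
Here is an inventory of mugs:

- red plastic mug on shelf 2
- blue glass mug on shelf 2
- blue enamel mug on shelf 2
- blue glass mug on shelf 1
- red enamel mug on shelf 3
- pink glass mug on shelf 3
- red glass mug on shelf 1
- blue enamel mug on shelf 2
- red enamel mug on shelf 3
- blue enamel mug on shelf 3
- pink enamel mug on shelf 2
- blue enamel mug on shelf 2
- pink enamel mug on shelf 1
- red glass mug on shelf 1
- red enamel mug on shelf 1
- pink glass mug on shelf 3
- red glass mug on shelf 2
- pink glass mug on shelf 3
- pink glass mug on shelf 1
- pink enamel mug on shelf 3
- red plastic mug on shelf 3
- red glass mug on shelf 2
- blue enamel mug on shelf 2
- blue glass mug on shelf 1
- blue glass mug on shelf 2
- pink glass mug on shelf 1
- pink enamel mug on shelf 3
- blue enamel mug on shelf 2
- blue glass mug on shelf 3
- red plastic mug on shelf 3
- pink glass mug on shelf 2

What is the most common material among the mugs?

Counts by material: glass 15, enamel 13, plastic 3.
The maximum is 15, held uniquely by glass.

glass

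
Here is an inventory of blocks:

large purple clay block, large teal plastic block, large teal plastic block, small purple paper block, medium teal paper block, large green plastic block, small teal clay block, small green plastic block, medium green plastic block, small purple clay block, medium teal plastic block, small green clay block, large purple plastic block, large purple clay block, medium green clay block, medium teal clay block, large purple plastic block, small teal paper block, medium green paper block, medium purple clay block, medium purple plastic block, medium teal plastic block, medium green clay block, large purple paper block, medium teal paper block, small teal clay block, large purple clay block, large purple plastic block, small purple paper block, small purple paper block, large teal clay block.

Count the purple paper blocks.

4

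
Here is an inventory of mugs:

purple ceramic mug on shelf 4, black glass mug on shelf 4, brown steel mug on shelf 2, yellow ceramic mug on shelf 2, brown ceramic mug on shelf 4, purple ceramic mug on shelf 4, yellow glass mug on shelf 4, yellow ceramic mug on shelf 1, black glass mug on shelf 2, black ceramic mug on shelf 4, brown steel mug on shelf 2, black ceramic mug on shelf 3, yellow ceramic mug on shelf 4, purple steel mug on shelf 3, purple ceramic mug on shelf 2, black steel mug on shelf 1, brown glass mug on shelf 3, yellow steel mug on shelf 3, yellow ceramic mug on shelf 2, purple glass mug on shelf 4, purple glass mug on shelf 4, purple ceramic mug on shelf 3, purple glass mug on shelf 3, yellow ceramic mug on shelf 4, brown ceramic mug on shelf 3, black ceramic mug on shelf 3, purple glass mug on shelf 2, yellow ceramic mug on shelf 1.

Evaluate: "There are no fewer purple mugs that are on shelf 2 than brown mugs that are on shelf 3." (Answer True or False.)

True

purple mugs on shelf 2: 2.
brown mugs on shelf 3: 2.
The claim requires 2 ≥ 2, which holds.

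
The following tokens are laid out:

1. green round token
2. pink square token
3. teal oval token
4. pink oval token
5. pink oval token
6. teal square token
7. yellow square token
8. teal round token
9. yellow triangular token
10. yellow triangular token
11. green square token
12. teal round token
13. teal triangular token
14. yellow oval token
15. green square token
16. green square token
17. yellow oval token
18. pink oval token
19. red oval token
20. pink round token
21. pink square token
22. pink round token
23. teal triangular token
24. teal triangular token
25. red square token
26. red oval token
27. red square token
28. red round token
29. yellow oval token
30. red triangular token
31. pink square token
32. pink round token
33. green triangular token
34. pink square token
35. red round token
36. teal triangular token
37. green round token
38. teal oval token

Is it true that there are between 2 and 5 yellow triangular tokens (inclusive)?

True

yellow triangular tokens: 2.
The claim requires 2 ≤ 2 ≤ 5, which holds.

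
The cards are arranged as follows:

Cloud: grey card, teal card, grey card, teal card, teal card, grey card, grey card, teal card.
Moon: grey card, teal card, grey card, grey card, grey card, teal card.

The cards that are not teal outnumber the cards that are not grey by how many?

cards that are not teal: 8.
cards that are not grey: 6.
8 − 6 = 2.

2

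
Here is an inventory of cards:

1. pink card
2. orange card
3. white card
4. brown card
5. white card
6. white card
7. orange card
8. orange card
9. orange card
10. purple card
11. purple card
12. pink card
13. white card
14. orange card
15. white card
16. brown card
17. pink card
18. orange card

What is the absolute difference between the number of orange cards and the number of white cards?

orange cards: 6. white cards: 5.
|6 − 5| = 6 − 5 = 1.

1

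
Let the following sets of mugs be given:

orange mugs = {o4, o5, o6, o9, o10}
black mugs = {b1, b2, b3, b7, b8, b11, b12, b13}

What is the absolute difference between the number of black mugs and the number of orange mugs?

black mugs: 8. orange mugs: 5.
|8 − 5| = 8 − 5 = 3.

3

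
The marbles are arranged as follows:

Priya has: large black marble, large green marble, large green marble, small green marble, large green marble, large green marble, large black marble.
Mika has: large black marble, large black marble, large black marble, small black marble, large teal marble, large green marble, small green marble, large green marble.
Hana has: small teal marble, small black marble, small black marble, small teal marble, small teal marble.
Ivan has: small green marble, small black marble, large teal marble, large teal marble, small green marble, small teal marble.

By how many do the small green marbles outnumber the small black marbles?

small green marbles: 4.
small black marbles: 4.
4 − 4 = 0.

0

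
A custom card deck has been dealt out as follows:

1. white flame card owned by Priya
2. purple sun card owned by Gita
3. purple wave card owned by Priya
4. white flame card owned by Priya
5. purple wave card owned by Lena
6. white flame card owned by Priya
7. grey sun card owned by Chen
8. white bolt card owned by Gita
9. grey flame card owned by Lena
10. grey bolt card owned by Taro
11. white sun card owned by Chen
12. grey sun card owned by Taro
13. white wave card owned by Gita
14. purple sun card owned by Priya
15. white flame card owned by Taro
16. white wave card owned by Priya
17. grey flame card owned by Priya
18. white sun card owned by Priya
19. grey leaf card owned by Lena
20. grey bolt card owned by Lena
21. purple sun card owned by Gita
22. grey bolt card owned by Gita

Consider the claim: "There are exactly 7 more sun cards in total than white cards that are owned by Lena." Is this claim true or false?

True

sun cards: 7.
white cards owned by Lena: 0.
The claim requires 7 − 0 (= 7) to equal 7, which holds.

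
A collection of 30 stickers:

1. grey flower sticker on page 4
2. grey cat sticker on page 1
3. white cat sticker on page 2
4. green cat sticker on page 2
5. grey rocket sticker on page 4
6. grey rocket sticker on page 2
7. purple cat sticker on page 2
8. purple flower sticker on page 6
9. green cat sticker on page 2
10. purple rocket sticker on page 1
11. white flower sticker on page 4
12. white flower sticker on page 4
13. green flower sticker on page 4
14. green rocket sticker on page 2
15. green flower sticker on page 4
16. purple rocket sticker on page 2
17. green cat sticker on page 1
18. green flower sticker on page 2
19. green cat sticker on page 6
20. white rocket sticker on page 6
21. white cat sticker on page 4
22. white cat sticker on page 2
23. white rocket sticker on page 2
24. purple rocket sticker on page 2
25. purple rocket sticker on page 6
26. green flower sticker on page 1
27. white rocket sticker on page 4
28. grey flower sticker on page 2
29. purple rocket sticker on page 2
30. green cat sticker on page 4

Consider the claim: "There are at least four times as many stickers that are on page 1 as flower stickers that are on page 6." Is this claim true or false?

stickers on page 1: 4.
flower stickers on page 6: 1.
The claim requires 4 ≥ 4 × 1 = 4, which holds.

True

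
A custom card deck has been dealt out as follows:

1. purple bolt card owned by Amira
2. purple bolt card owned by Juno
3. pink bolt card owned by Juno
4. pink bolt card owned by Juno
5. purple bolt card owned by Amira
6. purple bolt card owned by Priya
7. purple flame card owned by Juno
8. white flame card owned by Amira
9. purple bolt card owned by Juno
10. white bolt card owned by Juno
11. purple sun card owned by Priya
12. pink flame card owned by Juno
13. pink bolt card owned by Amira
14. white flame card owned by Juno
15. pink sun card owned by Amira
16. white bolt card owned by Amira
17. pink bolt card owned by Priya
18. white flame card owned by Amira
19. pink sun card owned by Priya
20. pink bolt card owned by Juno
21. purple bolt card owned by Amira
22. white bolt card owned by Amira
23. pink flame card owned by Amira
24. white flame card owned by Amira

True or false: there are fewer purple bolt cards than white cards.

True

There are 6 purple bolt cards.
There are 7 white cards.
The claim requires 6 < 7, which holds.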